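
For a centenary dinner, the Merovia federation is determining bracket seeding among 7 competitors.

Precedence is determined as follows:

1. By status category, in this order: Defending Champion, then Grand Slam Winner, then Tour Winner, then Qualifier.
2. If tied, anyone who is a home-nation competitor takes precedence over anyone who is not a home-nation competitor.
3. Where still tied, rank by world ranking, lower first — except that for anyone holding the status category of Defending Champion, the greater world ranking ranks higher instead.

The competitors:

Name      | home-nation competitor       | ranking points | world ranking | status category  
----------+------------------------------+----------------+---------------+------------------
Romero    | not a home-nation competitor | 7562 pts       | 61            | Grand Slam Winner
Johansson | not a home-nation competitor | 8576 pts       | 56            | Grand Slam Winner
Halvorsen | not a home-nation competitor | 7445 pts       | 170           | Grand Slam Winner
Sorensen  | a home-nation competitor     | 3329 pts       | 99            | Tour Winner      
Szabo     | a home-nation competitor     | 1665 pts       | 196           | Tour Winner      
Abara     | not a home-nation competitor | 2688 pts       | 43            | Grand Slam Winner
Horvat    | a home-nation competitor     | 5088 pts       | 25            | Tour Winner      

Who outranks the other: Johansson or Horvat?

By status category: Abara, Johansson, Romero and Halvorsen (Grand Slam Winner); then Horvat, Sorensen and Szabo (Tour Winner).
Abara, Johansson, Romero and Halvorsen are each not a home-nation competitor, so the next rule applies.
Among Abara, Johansson, Romero and Halvorsen, by world ranking (lower first): Abara (43) before Johansson (56) before Romero (61) before Halvorsen (170).
Horvat, Sorensen and Szabo are each a home-nation competitor, so the next rule applies.
Among Horvat, Sorensen and Szabo, by world ranking (lower first): Horvat (25) before Sorensen (99) before Szabo (196).
So Johansson takes precedence.

Johansson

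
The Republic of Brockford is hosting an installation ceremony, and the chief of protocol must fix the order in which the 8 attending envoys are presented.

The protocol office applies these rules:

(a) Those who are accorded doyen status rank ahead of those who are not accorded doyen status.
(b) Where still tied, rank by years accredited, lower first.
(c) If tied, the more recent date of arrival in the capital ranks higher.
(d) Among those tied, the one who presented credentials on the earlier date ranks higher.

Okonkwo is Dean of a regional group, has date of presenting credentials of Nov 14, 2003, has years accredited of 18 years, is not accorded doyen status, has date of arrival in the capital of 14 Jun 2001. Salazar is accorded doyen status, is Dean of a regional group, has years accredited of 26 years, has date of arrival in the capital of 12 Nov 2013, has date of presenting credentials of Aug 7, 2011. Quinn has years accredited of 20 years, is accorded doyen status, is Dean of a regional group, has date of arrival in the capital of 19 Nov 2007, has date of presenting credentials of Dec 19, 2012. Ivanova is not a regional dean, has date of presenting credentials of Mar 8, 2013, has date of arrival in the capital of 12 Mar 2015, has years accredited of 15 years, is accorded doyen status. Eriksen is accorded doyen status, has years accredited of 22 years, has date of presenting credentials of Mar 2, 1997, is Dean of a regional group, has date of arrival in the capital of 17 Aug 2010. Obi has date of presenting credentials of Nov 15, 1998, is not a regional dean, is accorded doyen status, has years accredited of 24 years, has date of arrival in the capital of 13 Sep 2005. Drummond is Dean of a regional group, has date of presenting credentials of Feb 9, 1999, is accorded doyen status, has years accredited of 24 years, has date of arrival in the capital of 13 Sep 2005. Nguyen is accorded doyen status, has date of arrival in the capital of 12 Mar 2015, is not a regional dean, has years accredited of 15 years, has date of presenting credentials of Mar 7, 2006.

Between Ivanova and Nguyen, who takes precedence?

By the first rule: Nguyen, Ivanova, Quinn, Eriksen, Obi, Drummond and Salazar (each accorded doyen status); then Okonkwo (not accorded doyen status).
Among Nguyen, Ivanova, Quinn, Eriksen, Obi, Drummond and Salazar, by years accredited (lower first): Nguyen and Ivanova (15 years) before Quinn (20 years) before Eriksen (22 years) before Obi and Drummond (24 years) before Salazar (26 years).
Nguyen and Ivanova both have date of arrival in the capital 12 Mar 2015, so the next rule applies.
Among Nguyen and Ivanova, by date of presenting credentials (earlier first): Nguyen (Mar 7, 2006) before Ivanova (Mar 8, 2013).
Obi and Drummond both have date of arrival in the capital 13 Sep 2005, so the next rule applies.
Among Obi and Drummond, by date of presenting credentials (earlier first): Obi (Nov 15, 1998) before Drummond (Feb 9, 1999).
So Nguyen takes precedence.

Nguyen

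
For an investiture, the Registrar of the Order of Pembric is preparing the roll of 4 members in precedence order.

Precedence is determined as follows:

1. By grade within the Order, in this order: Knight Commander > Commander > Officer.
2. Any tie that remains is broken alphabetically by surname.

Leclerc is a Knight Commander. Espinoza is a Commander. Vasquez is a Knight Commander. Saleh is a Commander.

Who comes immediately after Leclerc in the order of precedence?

By grade within the Order: Leclerc and Vasquez (Knight Commander); then Espinoza and Saleh (Commander).
Among Leclerc and Vasquez, alphabetically by surname: Leclerc before Vasquez.
Among Espinoza and Saleh, alphabetically by surname: Espinoza before Saleh.
Order: Leclerc, Vasquez, Espinoza, Saleh.

Vasquez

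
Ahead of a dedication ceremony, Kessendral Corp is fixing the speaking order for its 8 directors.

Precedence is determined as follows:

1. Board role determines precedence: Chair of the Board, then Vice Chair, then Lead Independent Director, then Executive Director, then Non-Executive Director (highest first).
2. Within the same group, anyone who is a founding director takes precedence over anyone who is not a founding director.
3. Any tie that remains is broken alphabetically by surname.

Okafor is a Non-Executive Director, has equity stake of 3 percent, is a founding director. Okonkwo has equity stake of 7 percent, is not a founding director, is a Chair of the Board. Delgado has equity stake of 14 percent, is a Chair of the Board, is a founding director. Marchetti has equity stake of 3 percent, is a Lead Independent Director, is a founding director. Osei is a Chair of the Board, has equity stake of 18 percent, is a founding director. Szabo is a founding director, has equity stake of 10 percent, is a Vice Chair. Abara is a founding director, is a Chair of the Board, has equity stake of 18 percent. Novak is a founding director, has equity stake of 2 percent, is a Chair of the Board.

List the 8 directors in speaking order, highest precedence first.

By board role: Abara, Delgado, Novak, Osei and Okonkwo (Chair of the Board); then Szabo (Vice Chair); then Marchetti (Lead Independent Director); then Okafor (Non-Executive Director).
Among Abara, Delgado, Novak, Osei and Okonkwo, a founding director before not a founding director: Abara, Delgado, Novak and Osei (a founding director) before Okonkwo (not a founding director).
Among Abara, Delgado, Novak and Osei, alphabetically by surname: Abara before Delgado before Novak before Osei.
Full order: Abara, Delgado, Novak, Osei, Okonkwo, Szabo, Marchetti, Okafor.

Abara, Delgado, Novak, Osei, Okonkwo, Szabo, Marchetti, Okafor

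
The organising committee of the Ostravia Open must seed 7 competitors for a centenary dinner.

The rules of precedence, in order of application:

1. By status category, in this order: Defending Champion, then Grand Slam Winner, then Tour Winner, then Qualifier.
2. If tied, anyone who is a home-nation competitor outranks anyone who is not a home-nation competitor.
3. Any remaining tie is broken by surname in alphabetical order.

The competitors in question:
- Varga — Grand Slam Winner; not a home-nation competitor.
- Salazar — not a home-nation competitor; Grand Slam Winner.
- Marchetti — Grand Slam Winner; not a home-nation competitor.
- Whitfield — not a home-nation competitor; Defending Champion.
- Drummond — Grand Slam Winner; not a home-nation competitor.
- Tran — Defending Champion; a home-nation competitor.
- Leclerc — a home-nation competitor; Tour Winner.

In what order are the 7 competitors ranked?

By status category: Tran and Whitfield (Defending Champion); then Drummond, Marchetti, Salazar and Varga (Grand Slam Winner); then Leclerc (Tour Winner).
Among Tran and Whitfield, a home-nation competitor before not a home-nation competitor: Tran (a home-nation competitor) before Whitfield (not a home-nation competitor).
Drummond, Marchetti, Salazar and Varga are each not a home-nation competitor, so the next rule applies.
Among Drummond, Marchetti, Salazar and Varga, alphabetically by surname: Drummond before Marchetti before Salazar before Varga.
Full order: Tran, Whitfield, Drummond, Marchetti, Salazar, Varga, Leclerc.

Tran, Whitfield, Drummond, Marchetti, Salazar, Varga, Leclerc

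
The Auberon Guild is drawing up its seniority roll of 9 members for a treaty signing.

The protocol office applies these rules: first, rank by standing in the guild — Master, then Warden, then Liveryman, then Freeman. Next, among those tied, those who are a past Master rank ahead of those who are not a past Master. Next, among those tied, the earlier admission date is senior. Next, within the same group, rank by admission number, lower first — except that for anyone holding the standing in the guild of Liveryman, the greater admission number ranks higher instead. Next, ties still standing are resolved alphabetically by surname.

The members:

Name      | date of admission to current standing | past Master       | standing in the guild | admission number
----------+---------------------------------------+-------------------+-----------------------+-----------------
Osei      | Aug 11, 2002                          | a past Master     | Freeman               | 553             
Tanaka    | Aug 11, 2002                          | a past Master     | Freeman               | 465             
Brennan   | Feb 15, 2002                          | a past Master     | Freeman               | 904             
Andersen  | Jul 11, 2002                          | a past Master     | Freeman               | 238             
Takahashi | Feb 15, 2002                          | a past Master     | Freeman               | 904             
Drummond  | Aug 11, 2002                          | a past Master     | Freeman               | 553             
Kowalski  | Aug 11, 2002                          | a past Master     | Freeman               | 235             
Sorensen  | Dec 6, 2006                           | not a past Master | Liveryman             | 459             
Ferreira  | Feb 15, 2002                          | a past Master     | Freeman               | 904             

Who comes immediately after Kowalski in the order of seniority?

Tanaka

By standing in the guild: Sorensen (Liveryman); then Brennan, Ferreira, Takahashi, Andersen, Kowalski, Tanaka, Drummond and Osei (Freeman).
Brennan, Ferreira, Takahashi, Andersen, Kowalski, Tanaka, Drummond and Osei are each a past Master, so the next rule applies.
Among Brennan, Ferreira, Takahashi, Andersen, Kowalski, Tanaka, Drummond and Osei, by date of admission to current standing (earlier first): Brennan, Ferreira and Takahashi (Feb 15, 2002) before Andersen (Jul 11, 2002) before Kowalski, Tanaka, Drummond and Osei (Aug 11, 2002).
Brennan, Ferreira and Takahashi all have admission number 904, so the next rule applies.
Among Brennan, Ferreira and Takahashi, alphabetically by surname: Brennan before Ferreira before Takahashi.
Among Kowalski, Tanaka, Drummond and Osei, by admission number (lower first): Kowalski (235) before Tanaka (465) before Drummond and Osei (553).
Among Drummond and Osei, alphabetically by surname: Drummond before Osei.
Order: Sorensen, Brennan, Ferreira, Takahashi, Andersen, Kowalski, Tanaka, Drummond, Osei.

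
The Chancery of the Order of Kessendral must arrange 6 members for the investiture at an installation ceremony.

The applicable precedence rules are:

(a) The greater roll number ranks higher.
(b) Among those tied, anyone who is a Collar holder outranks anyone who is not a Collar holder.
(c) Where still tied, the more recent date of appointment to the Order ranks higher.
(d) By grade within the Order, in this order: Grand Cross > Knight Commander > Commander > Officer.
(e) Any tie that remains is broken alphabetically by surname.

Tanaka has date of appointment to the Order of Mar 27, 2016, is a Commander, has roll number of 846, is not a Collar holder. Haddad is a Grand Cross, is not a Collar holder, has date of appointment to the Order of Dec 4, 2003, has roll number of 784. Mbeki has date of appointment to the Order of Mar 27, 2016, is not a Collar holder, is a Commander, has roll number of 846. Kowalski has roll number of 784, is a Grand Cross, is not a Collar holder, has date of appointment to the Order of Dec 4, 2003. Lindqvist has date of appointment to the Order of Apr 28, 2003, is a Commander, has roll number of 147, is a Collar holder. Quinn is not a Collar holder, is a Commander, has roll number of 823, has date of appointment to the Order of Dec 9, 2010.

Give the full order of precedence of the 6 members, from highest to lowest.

Mbeki, Tanaka, Quinn, Haddad, Kowalski, Lindqvist

By roll number (higher first): Mbeki and Tanaka (both 846); then Quinn (823); then Haddad and Kowalski (both 784); then Lindqvist (147).
Mbeki and Tanaka are each not a Collar holder, so the next rule applies.
Mbeki and Tanaka both have date of appointment to the Order Mar 27, 2016, so the next rule applies.
Mbeki and Tanaka are each Commander, so the next rule applies.
Among Mbeki and Tanaka, alphabetically by surname: Mbeki before Tanaka.
Haddad and Kowalski are each not a Collar holder, so the next rule applies.
Haddad and Kowalski both have date of appointment to the Order Dec 4, 2003, so the next rule applies.
Haddad and Kowalski are each Grand Cross, so the next rule applies.
Among Haddad and Kowalski, alphabetically by surname: Haddad before Kowalski.
Full order: Mbeki, Tanaka, Quinn, Haddad, Kowalski, Lindqvist.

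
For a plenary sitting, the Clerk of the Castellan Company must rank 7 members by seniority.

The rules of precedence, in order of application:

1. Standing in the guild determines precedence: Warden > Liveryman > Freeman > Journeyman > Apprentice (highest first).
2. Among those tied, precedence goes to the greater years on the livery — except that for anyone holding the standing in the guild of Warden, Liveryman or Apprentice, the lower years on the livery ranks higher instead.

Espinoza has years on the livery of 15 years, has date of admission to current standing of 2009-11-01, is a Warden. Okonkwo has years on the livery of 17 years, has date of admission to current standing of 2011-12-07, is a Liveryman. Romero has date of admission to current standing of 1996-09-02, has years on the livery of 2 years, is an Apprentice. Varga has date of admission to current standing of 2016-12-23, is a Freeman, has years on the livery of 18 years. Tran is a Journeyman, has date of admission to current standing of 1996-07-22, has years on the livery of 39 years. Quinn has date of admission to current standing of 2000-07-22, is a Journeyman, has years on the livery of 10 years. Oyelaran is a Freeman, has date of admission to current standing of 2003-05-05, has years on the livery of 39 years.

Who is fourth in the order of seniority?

Varga

By standing in the guild: Espinoza (Warden); then Okonkwo (Liveryman); then Oyelaran and Varga (Freeman); then Tran and Quinn (Journeyman); then Romero (Apprentice).
Among Oyelaran and Varga, by years on the livery (higher first): Oyelaran (39 years) before Varga (18 years).
Among Tran and Quinn, by years on the livery (higher first): Tran (39 years) before Quinn (10 years).
Order: Espinoza, Okonkwo, Oyelaran, Varga, Tran, Quinn, Romero.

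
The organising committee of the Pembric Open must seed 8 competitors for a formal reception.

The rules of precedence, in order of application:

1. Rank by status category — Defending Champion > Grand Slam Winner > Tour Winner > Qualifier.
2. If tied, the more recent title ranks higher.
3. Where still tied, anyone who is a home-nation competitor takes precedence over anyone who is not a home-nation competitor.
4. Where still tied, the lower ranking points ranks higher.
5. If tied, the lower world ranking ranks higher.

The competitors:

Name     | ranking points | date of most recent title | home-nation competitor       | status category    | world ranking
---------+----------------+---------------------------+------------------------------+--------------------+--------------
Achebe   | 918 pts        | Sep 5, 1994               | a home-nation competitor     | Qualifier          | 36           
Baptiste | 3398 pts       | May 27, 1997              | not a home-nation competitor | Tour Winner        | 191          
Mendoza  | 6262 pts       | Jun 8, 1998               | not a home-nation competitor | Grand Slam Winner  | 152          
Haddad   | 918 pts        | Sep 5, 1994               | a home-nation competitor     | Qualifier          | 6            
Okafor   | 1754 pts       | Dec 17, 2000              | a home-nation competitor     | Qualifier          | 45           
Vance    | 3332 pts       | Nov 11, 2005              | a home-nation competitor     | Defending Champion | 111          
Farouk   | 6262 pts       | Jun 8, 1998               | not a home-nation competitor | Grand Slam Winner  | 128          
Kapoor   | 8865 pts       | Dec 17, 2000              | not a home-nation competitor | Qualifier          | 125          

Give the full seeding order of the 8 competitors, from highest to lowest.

By status category: Vance (Defending Champion); then Farouk and Mendoza (Grand Slam Winner); then Baptiste (Tour Winner); then Okafor, Kapoor, Haddad and Achebe (Qualifier).
Farouk and Mendoza both have date of most recent title Jun 8, 1998, so the next rule applies.
Farouk and Mendoza are each not a home-nation competitor, so the next rule applies.
Farouk and Mendoza both have ranking points 6262 pts, so the next rule applies.
Among Farouk and Mendoza, by world ranking (lower first): Farouk (128) before Mendoza (152).
Among Okafor, Kapoor, Haddad and Achebe, by date of most recent title (later first): Okafor and Kapoor (Dec 17, 2000) before Haddad and Achebe (Sep 5, 1994).
Among Okafor and Kapoor, a home-nation competitor before not a home-nation competitor: Okafor (a home-nation competitor) before Kapoor (not a home-nation competitor).
Haddad and Achebe are each a home-nation competitor, so the next rule applies.
Haddad and Achebe both have ranking points 918 pts, so the next rule applies.
Among Haddad and Achebe, by world ranking (lower first): Haddad (6) before Achebe (36).
Full order: Vance, Farouk, Mendoza, Baptiste, Okafor, Kapoor, Haddad, Achebe.

Vance, Farouk, Mendoza, Baptiste, Okafor, Kapoor, Haddad, Achebe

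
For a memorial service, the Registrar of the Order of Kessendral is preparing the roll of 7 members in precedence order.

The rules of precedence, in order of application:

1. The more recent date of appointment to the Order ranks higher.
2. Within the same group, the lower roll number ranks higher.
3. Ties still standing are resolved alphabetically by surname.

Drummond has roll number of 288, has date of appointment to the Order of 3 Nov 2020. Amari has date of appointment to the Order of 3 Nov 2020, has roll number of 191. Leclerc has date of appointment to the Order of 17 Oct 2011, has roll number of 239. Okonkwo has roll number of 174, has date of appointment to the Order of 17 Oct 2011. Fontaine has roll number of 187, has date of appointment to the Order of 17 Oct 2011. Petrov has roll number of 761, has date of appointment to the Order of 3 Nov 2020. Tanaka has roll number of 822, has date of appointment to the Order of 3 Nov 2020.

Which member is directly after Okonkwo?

Fontaine

By date of appointment to the Order (later first): Amari, Drummond, Petrov and Tanaka (each 3 Nov 2020); then Okonkwo, Fontaine and Leclerc (each 17 Oct 2011).
Among Amari, Drummond, Petrov and Tanaka, by roll number (lower first): Amari (191) before Drummond (288) before Petrov (761) before Tanaka (822).
Among Okonkwo, Fontaine and Leclerc, by roll number (lower first): Okonkwo (174) before Fontaine (187) before Leclerc (239).
Order: Amari, Drummond, Petrov, Tanaka, Okonkwo, Fontaine, Leclerc.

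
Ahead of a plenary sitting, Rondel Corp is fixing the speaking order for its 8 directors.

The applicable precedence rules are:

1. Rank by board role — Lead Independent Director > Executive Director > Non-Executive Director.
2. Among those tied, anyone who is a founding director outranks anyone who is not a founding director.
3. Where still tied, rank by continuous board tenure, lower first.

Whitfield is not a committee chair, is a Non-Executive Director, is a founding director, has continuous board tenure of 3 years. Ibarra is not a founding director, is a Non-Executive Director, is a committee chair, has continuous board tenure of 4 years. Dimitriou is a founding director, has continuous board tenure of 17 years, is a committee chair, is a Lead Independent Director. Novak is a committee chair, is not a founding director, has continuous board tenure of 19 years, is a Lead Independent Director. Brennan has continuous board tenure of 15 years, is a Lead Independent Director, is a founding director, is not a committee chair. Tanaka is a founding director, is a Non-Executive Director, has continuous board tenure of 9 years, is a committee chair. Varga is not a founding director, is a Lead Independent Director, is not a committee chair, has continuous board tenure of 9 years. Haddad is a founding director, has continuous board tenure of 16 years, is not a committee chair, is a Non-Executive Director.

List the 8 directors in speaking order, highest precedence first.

By board role: Brennan, Dimitriou, Varga and Novak (Lead Independent Director); then Whitfield, Tanaka, Haddad and Ibarra (Non-Executive Director).
Among Brennan, Dimitriou, Varga and Novak, a founding director before not a founding director: Brennan and Dimitriou (a founding director) before Varga and Novak (not a founding director).
Among Brennan and Dimitriou, by continuous board tenure (lower first): Brennan (15 years) before Dimitriou (17 years).
Among Varga and Novak, by continuous board tenure (lower first): Varga (9 years) before Novak (19 years).
Among Whitfield, Tanaka, Haddad and Ibarra, a founding director before not a founding director: Whitfield, Tanaka and Haddad (a founding director) before Ibarra (not a founding director).
Among Whitfield, Tanaka and Haddad, by continuous board tenure (lower first): Whitfield (3 years) before Tanaka (9 years) before Haddad (16 years).
Full order: Brennan, Dimitriou, Varga, Novak, Whitfield, Tanaka, Haddad, Ibarra.

Brennan, Dimitriou, Varga, Novak, Whitfield, Tanaka, Haddad, Ibarra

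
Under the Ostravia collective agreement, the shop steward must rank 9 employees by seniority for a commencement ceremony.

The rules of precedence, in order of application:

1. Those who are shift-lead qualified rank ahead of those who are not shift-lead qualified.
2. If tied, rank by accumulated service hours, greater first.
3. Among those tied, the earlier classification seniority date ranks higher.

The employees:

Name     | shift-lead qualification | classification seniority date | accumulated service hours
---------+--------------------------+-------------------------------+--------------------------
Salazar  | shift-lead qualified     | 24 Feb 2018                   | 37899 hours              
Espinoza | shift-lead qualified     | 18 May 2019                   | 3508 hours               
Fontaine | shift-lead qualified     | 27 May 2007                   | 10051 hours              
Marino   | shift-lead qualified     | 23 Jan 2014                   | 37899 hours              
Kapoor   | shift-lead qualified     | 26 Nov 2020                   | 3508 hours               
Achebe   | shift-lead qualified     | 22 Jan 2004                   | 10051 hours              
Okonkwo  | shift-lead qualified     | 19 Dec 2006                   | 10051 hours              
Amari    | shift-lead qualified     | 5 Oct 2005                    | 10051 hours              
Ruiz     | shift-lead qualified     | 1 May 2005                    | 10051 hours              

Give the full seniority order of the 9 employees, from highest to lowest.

By the first rule: Marino, Salazar, Achebe, Ruiz, Amari, Okonkwo, Fontaine, Espinoza and Kapoor (each shift-lead qualified).
Among Marino, Salazar, Achebe, Ruiz, Amari, Okonkwo, Fontaine, Espinoza and Kapoor, by accumulated service hours (higher first): Marino and Salazar (37899 hours) before Achebe, Ruiz, Amari, Okonkwo and Fontaine (10051 hours) before Espinoza and Kapoor (3508 hours).
Among Marino and Salazar, by classification seniority date (earlier first): Marino (23 Jan 2014) before Salazar (24 Feb 2018).
Among Achebe, Ruiz, Amari, Okonkwo and Fontaine, by classification seniority date (earlier first): Achebe (22 Jan 2004) before Ruiz (1 May 2005) before Amari (5 Oct 2005) before Okonkwo (19 Dec 2006) before Fontaine (27 May 2007).
Among Espinoza and Kapoor, by classification seniority date (earlier first): Espinoza (18 May 2019) before Kapoor (26 Nov 2020).
Full order: Marino, Salazar, Achebe, Ruiz, Amari, Okonkwo, Fontaine, Espinoza, Kapoor.

Marino, Salazar, Achebe, Ruiz, Amari, Okonkwo, Fontaine, Espinoza, Kapoor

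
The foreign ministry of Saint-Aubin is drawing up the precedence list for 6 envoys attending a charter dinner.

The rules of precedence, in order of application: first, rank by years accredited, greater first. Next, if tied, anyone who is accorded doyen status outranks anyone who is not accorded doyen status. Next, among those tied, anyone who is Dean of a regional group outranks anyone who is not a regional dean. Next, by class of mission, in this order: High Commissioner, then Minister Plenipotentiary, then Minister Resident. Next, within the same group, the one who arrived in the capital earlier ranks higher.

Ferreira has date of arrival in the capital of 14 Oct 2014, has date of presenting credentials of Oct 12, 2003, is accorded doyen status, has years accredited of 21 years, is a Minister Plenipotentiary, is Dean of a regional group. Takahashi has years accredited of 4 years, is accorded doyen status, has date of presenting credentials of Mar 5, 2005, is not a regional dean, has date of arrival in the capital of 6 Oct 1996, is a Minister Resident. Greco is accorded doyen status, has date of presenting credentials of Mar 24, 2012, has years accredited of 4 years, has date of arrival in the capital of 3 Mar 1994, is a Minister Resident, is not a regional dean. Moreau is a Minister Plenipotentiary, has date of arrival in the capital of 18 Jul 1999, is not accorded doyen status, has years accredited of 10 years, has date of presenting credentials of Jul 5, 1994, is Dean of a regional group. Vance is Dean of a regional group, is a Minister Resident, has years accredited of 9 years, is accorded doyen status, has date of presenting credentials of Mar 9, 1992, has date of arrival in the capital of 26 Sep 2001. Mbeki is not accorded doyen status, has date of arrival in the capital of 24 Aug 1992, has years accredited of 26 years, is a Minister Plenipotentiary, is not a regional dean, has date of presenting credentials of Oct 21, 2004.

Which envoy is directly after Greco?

By years accredited (higher first): Mbeki (26 years); then Ferreira (21 years); then Moreau (10 years); then Vance (9 years); then Greco and Takahashi (both 4 years).
Greco and Takahashi are each accorded doyen status, so the next rule applies.
Greco and Takahashi are each not a regional dean, so the next rule applies.
Greco and Takahashi are each Minister Resident, so the next rule applies.
Among Greco and Takahashi, by date of arrival in the capital (earlier first): Greco (3 Mar 1994) before Takahashi (6 Oct 1996).
Order: Mbeki, Ferreira, Moreau, Vance, Greco, Takahashi.

Takahashi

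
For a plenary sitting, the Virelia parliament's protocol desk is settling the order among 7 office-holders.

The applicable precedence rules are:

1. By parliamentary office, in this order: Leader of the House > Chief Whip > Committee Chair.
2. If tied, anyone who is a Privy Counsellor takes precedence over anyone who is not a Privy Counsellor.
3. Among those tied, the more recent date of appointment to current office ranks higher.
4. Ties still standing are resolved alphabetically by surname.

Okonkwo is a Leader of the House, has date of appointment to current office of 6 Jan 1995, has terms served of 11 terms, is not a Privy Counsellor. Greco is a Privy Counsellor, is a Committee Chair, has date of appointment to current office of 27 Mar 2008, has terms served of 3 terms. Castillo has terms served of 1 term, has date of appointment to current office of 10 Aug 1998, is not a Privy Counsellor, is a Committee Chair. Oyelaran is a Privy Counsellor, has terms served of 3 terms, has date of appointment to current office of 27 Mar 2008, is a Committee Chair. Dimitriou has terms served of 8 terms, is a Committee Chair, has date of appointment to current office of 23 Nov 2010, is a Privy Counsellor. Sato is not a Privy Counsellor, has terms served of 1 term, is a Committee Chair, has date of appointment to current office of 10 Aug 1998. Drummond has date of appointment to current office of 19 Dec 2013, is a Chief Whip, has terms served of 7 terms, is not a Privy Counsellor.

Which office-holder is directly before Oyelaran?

Greco

By parliamentary office: Okonkwo (Leader of the House); then Drummond (Chief Whip); then Dimitriou, Greco, Oyelaran, Castillo and Sato (Committee Chair).
Among Dimitriou, Greco, Oyelaran, Castillo and Sato, a Privy Counsellor before not a Privy Counsellor: Dimitriou, Greco and Oyelaran (a Privy Counsellor) before Castillo and Sato (not a Privy Counsellor).
Among Dimitriou, Greco and Oyelaran, by date of appointment to current office (later first): Dimitriou (23 Nov 2010) before Greco and Oyelaran (27 Mar 2008).
Among Greco and Oyelaran, alphabetically by surname: Greco before Oyelaran.
Castillo and Sato both have date of appointment to current office 10 Aug 1998, so the next rule applies.
Among Castillo and Sato, alphabetically by surname: Castillo before Sato.
Order: Okonkwo, Drummond, Dimitriou, Greco, Oyelaran, Castillo, Sato.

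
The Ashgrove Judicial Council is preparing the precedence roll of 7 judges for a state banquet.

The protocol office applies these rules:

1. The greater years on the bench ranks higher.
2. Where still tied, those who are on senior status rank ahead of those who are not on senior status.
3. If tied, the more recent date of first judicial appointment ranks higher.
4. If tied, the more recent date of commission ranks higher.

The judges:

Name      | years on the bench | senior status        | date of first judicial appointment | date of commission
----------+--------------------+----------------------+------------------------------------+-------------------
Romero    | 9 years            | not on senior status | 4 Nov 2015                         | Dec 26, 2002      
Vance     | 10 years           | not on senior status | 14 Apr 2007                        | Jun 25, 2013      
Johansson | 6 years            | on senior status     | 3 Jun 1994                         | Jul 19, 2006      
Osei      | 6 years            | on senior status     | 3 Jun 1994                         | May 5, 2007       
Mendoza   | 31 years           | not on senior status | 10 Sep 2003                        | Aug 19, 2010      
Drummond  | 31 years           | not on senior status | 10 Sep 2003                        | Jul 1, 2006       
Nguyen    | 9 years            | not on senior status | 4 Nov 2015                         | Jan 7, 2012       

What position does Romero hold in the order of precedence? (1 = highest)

5

By years on the bench (higher first): Mendoza and Drummond (both 31 years); then Vance (10 years); then Nguyen and Romero (both 9 years); then Osei and Johansson (both 6 years).
Mendoza and Drummond are each not on senior status, so the next rule applies.
Mendoza and Drummond both have date of first judicial appointment 10 Sep 2003, so the next rule applies.
Among Mendoza and Drummond, by date of commission (later first): Mendoza (Aug 19, 2010) before Drummond (Jul 1, 2006).
Nguyen and Romero are each not on senior status, so the next rule applies.
Nguyen and Romero both have date of first judicial appointment 4 Nov 2015, so the next rule applies.
Among Nguyen and Romero, by date of commission (later first): Nguyen (Jan 7, 2012) before Romero (Dec 26, 2002).
Osei and Johansson are each on senior status, so the next rule applies.
Osei and Johansson both have date of first judicial appointment 3 Jun 1994, so the next rule applies.
Among Osei and Johansson, by date of commission (later first): Osei (May 5, 2007) before Johansson (Jul 19, 2006).
Order: Mendoza, Drummond, Vance, Nguyen, Romero, Osei, Johansson. So position 5.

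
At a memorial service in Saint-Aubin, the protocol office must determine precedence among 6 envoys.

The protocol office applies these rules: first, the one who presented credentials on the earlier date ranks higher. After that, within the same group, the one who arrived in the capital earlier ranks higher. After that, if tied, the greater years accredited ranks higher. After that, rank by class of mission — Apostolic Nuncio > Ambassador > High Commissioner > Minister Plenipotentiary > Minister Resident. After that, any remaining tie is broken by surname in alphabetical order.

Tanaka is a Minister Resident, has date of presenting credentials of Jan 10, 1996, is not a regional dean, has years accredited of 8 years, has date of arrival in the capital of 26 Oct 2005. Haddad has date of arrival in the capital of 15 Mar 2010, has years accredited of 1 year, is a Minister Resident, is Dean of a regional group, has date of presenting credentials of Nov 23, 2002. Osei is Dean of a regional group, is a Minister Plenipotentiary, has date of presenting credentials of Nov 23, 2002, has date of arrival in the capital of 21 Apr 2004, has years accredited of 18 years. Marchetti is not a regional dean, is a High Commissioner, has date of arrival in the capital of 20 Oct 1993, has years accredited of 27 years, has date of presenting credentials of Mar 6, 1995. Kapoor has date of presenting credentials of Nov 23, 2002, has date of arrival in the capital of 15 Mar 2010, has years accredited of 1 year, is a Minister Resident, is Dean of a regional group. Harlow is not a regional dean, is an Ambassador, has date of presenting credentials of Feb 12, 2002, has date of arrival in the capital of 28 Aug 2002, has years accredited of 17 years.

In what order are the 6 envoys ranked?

By date of presenting credentials (earlier first): Marchetti (Mar 6, 1995); then Tanaka (Jan 10, 1996); then Harlow (Feb 12, 2002); then Osei, Haddad and Kapoor (each Nov 23, 2002).
Among Osei, Haddad and Kapoor, by date of arrival in the capital (earlier first): Osei (21 Apr 2004) before Haddad and Kapoor (15 Mar 2010).
Haddad and Kapoor both have years accredited 1 year, so the next rule applies.
Haddad and Kapoor are each Minister Resident, so the next rule applies.
Among Haddad and Kapoor, alphabetically by surname: Haddad before Kapoor.
Full order: Marchetti, Tanaka, Harlow, Osei, Haddad, Kapoor.

Marchetti, Tanaka, Harlow, Osei, Haddad, Kapoor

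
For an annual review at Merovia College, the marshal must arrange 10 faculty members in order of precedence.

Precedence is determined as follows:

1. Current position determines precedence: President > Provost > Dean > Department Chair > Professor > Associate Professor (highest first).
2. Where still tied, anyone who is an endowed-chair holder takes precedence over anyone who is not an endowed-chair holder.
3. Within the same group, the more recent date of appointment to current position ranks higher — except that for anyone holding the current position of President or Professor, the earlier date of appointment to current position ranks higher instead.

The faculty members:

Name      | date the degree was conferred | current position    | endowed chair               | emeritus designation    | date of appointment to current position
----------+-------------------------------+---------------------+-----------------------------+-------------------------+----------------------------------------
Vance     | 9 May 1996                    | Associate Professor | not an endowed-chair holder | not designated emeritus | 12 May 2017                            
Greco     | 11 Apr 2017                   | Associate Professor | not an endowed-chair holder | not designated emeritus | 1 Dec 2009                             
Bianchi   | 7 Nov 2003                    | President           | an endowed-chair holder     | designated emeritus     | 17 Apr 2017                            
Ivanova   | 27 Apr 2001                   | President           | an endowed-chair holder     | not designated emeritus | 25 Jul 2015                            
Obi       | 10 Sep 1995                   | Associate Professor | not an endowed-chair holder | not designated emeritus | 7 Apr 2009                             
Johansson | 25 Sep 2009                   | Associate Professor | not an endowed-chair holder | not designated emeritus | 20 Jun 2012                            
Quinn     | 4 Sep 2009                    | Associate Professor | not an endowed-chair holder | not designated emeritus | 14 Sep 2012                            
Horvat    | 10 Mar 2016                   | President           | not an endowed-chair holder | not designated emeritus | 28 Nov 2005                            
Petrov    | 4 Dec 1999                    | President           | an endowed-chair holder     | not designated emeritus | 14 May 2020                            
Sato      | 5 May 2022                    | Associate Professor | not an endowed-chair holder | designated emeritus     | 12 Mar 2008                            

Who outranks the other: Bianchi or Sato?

Bianchi

By current position: Ivanova, Bianchi, Petrov and Horvat (President); then Vance, Quinn, Johansson, Greco, Obi and Sato (Associate Professor).
Among Ivanova, Bianchi, Petrov and Horvat, an endowed-chair holder before not an endowed-chair holder: Ivanova, Bianchi and Petrov (an endowed-chair holder) before Horvat (not an endowed-chair holder).
Among Ivanova, Bianchi and Petrov, by date of appointment to current position (earlier first) (reversed rule for this group): Ivanova (25 Jul 2015) before Bianchi (17 Apr 2017) before Petrov (14 May 2020).
Vance, Quinn, Johansson, Greco, Obi and Sato are each not an endowed-chair holder, so the next rule applies.
Among Vance, Quinn, Johansson, Greco, Obi and Sato, by date of appointment to current position (later first): Vance (12 May 2017) before Quinn (14 Sep 2012) before Johansson (20 Jun 2012) before Greco (1 Dec 2009) before Obi (7 Apr 2009) before Sato (12 Mar 2008).
So Bianchi takes precedence.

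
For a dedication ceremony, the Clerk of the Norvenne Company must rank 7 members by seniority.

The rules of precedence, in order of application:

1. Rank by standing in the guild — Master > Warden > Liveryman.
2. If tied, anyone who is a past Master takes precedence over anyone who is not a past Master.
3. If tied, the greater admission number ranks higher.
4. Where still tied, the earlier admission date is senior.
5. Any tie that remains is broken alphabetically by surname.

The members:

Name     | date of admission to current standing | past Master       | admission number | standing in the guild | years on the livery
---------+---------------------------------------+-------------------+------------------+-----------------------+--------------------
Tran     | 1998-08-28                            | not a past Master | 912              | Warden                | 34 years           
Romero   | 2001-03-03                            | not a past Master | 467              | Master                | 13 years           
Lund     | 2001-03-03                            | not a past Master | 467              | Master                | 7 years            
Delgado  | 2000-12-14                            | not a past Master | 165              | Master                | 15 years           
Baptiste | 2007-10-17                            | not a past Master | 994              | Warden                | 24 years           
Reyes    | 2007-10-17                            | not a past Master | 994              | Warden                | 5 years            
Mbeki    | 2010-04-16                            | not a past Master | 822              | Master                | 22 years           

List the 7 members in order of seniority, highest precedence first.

By standing in the guild: Mbeki, Lund, Romero and Delgado (Master); then Baptiste, Reyes and Tran (Warden).
Mbeki, Lund, Romero and Delgado are each not a past Master, so the next rule applies.
Among Mbeki, Lund, Romero and Delgado, by admission number (higher first): Mbeki (822) before Lund and Romero (467) before Delgado (165).
Lund and Romero both have date of admission to current standing 2001-03-03, so the next rule applies.
Among Lund and Romero, alphabetically by surname: Lund before Romero.
Baptiste, Reyes and Tran are each not a past Master, so the next rule applies.
Among Baptiste, Reyes and Tran, by admission number (higher first): Baptiste and Reyes (994) before Tran (912).
Baptiste and Reyes both have date of admission to current standing 2007-10-17, so the next rule applies.
Among Baptiste and Reyes, alphabetically by surname: Baptiste before Reyes.
Full order: Mbeki, Lund, Romero, Delgado, Baptiste, Reyes, Tran.

Mbeki, Lund, Romero, Delgado, Baptiste, Reyes, Tran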